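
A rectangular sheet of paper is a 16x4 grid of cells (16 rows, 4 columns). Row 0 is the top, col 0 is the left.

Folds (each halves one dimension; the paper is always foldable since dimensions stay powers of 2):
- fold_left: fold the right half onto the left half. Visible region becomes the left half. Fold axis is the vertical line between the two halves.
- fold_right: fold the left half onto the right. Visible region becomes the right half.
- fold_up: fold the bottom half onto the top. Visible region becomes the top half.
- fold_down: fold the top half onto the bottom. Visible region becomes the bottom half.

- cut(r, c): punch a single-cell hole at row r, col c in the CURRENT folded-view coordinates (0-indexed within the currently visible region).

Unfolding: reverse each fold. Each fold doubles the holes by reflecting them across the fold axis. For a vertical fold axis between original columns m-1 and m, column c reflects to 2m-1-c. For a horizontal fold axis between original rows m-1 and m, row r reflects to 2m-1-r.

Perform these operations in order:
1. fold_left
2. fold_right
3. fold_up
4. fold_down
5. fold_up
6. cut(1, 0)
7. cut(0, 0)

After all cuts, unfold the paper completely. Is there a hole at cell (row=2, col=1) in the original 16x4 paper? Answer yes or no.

Answer: yes

Derivation:
Op 1 fold_left: fold axis v@2; visible region now rows[0,16) x cols[0,2) = 16x2
Op 2 fold_right: fold axis v@1; visible region now rows[0,16) x cols[1,2) = 16x1
Op 3 fold_up: fold axis h@8; visible region now rows[0,8) x cols[1,2) = 8x1
Op 4 fold_down: fold axis h@4; visible region now rows[4,8) x cols[1,2) = 4x1
Op 5 fold_up: fold axis h@6; visible region now rows[4,6) x cols[1,2) = 2x1
Op 6 cut(1, 0): punch at orig (5,1); cuts so far [(5, 1)]; region rows[4,6) x cols[1,2) = 2x1
Op 7 cut(0, 0): punch at orig (4,1); cuts so far [(4, 1), (5, 1)]; region rows[4,6) x cols[1,2) = 2x1
Unfold 1 (reflect across h@6): 4 holes -> [(4, 1), (5, 1), (6, 1), (7, 1)]
Unfold 2 (reflect across h@4): 8 holes -> [(0, 1), (1, 1), (2, 1), (3, 1), (4, 1), (5, 1), (6, 1), (7, 1)]
Unfold 3 (reflect across h@8): 16 holes -> [(0, 1), (1, 1), (2, 1), (3, 1), (4, 1), (5, 1), (6, 1), (7, 1), (8, 1), (9, 1), (10, 1), (11, 1), (12, 1), (13, 1), (14, 1), (15, 1)]
Unfold 4 (reflect across v@1): 32 holes -> [(0, 0), (0, 1), (1, 0), (1, 1), (2, 0), (2, 1), (3, 0), (3, 1), (4, 0), (4, 1), (5, 0), (5, 1), (6, 0), (6, 1), (7, 0), (7, 1), (8, 0), (8, 1), (9, 0), (9, 1), (10, 0), (10, 1), (11, 0), (11, 1), (12, 0), (12, 1), (13, 0), (13, 1), (14, 0), (14, 1), (15, 0), (15, 1)]
Unfold 5 (reflect across v@2): 64 holes -> [(0, 0), (0, 1), (0, 2), (0, 3), (1, 0), (1, 1), (1, 2), (1, 3), (2, 0), (2, 1), (2, 2), (2, 3), (3, 0), (3, 1), (3, 2), (3, 3), (4, 0), (4, 1), (4, 2), (4, 3), (5, 0), (5, 1), (5, 2), (5, 3), (6, 0), (6, 1), (6, 2), (6, 3), (7, 0), (7, 1), (7, 2), (7, 3), (8, 0), (8, 1), (8, 2), (8, 3), (9, 0), (9, 1), (9, 2), (9, 3), (10, 0), (10, 1), (10, 2), (10, 3), (11, 0), (11, 1), (11, 2), (11, 3), (12, 0), (12, 1), (12, 2), (12, 3), (13, 0), (13, 1), (13, 2), (13, 3), (14, 0), (14, 1), (14, 2), (14, 3), (15, 0), (15, 1), (15, 2), (15, 3)]
Holes: [(0, 0), (0, 1), (0, 2), (0, 3), (1, 0), (1, 1), (1, 2), (1, 3), (2, 0), (2, 1), (2, 2), (2, 3), (3, 0), (3, 1), (3, 2), (3, 3), (4, 0), (4, 1), (4, 2), (4, 3), (5, 0), (5, 1), (5, 2), (5, 3), (6, 0), (6, 1), (6, 2), (6, 3), (7, 0), (7, 1), (7, 2), (7, 3), (8, 0), (8, 1), (8, 2), (8, 3), (9, 0), (9, 1), (9, 2), (9, 3), (10, 0), (10, 1), (10, 2), (10, 3), (11, 0), (11, 1), (11, 2), (11, 3), (12, 0), (12, 1), (12, 2), (12, 3), (13, 0), (13, 1), (13, 2), (13, 3), (14, 0), (14, 1), (14, 2), (14, 3), (15, 0), (15, 1), (15, 2), (15, 3)]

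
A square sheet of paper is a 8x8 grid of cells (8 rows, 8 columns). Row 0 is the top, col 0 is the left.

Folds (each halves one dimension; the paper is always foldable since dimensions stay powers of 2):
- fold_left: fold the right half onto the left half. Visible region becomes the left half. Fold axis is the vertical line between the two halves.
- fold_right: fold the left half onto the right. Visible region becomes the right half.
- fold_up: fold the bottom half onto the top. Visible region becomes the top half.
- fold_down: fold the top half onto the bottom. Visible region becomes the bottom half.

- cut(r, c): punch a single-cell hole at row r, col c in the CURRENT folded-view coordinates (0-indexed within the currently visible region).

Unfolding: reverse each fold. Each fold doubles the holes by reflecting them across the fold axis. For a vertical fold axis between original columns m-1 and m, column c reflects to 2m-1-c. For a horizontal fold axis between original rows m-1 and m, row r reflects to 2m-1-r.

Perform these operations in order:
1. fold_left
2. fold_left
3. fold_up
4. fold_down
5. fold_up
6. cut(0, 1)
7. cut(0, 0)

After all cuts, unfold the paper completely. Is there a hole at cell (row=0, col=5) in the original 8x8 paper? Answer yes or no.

Op 1 fold_left: fold axis v@4; visible region now rows[0,8) x cols[0,4) = 8x4
Op 2 fold_left: fold axis v@2; visible region now rows[0,8) x cols[0,2) = 8x2
Op 3 fold_up: fold axis h@4; visible region now rows[0,4) x cols[0,2) = 4x2
Op 4 fold_down: fold axis h@2; visible region now rows[2,4) x cols[0,2) = 2x2
Op 5 fold_up: fold axis h@3; visible region now rows[2,3) x cols[0,2) = 1x2
Op 6 cut(0, 1): punch at orig (2,1); cuts so far [(2, 1)]; region rows[2,3) x cols[0,2) = 1x2
Op 7 cut(0, 0): punch at orig (2,0); cuts so far [(2, 0), (2, 1)]; region rows[2,3) x cols[0,2) = 1x2
Unfold 1 (reflect across h@3): 4 holes -> [(2, 0), (2, 1), (3, 0), (3, 1)]
Unfold 2 (reflect across h@2): 8 holes -> [(0, 0), (0, 1), (1, 0), (1, 1), (2, 0), (2, 1), (3, 0), (3, 1)]
Unfold 3 (reflect across h@4): 16 holes -> [(0, 0), (0, 1), (1, 0), (1, 1), (2, 0), (2, 1), (3, 0), (3, 1), (4, 0), (4, 1), (5, 0), (5, 1), (6, 0), (6, 1), (7, 0), (7, 1)]
Unfold 4 (reflect across v@2): 32 holes -> [(0, 0), (0, 1), (0, 2), (0, 3), (1, 0), (1, 1), (1, 2), (1, 3), (2, 0), (2, 1), (2, 2), (2, 3), (3, 0), (3, 1), (3, 2), (3, 3), (4, 0), (4, 1), (4, 2), (4, 3), (5, 0), (5, 1), (5, 2), (5, 3), (6, 0), (6, 1), (6, 2), (6, 3), (7, 0), (7, 1), (7, 2), (7, 3)]
Unfold 5 (reflect across v@4): 64 holes -> [(0, 0), (0, 1), (0, 2), (0, 3), (0, 4), (0, 5), (0, 6), (0, 7), (1, 0), (1, 1), (1, 2), (1, 3), (1, 4), (1, 5), (1, 6), (1, 7), (2, 0), (2, 1), (2, 2), (2, 3), (2, 4), (2, 5), (2, 6), (2, 7), (3, 0), (3, 1), (3, 2), (3, 3), (3, 4), (3, 5), (3, 6), (3, 7), (4, 0), (4, 1), (4, 2), (4, 3), (4, 4), (4, 5), (4, 6), (4, 7), (5, 0), (5, 1), (5, 2), (5, 3), (5, 4), (5, 5), (5, 6), (5, 7), (6, 0), (6, 1), (6, 2), (6, 3), (6, 4), (6, 5), (6, 6), (6, 7), (7, 0), (7, 1), (7, 2), (7, 3), (7, 4), (7, 5), (7, 6), (7, 7)]
Holes: [(0, 0), (0, 1), (0, 2), (0, 3), (0, 4), (0, 5), (0, 6), (0, 7), (1, 0), (1, 1), (1, 2), (1, 3), (1, 4), (1, 5), (1, 6), (1, 7), (2, 0), (2, 1), (2, 2), (2, 3), (2, 4), (2, 5), (2, 6), (2, 7), (3, 0), (3, 1), (3, 2), (3, 3), (3, 4), (3, 5), (3, 6), (3, 7), (4, 0), (4, 1), (4, 2), (4, 3), (4, 4), (4, 5), (4, 6), (4, 7), (5, 0), (5, 1), (5, 2), (5, 3), (5, 4), (5, 5), (5, 6), (5, 7), (6, 0), (6, 1), (6, 2), (6, 3), (6, 4), (6, 5), (6, 6), (6, 7), (7, 0), (7, 1), (7, 2), (7, 3), (7, 4), (7, 5), (7, 6), (7, 7)]

Answer: yes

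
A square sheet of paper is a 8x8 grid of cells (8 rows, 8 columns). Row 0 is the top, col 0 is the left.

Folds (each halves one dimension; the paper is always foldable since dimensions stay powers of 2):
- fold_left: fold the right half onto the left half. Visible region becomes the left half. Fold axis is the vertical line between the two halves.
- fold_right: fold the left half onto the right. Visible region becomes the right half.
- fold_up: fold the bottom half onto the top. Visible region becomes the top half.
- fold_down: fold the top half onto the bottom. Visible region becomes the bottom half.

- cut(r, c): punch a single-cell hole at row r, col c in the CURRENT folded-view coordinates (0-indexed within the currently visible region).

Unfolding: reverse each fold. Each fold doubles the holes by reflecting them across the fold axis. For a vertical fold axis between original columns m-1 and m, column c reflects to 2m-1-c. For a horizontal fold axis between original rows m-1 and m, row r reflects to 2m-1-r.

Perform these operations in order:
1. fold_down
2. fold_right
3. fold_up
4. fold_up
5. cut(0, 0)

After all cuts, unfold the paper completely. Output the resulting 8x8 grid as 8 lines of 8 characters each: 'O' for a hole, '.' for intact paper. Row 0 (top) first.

Op 1 fold_down: fold axis h@4; visible region now rows[4,8) x cols[0,8) = 4x8
Op 2 fold_right: fold axis v@4; visible region now rows[4,8) x cols[4,8) = 4x4
Op 3 fold_up: fold axis h@6; visible region now rows[4,6) x cols[4,8) = 2x4
Op 4 fold_up: fold axis h@5; visible region now rows[4,5) x cols[4,8) = 1x4
Op 5 cut(0, 0): punch at orig (4,4); cuts so far [(4, 4)]; region rows[4,5) x cols[4,8) = 1x4
Unfold 1 (reflect across h@5): 2 holes -> [(4, 4), (5, 4)]
Unfold 2 (reflect across h@6): 4 holes -> [(4, 4), (5, 4), (6, 4), (7, 4)]
Unfold 3 (reflect across v@4): 8 holes -> [(4, 3), (4, 4), (5, 3), (5, 4), (6, 3), (6, 4), (7, 3), (7, 4)]
Unfold 4 (reflect across h@4): 16 holes -> [(0, 3), (0, 4), (1, 3), (1, 4), (2, 3), (2, 4), (3, 3), (3, 4), (4, 3), (4, 4), (5, 3), (5, 4), (6, 3), (6, 4), (7, 3), (7, 4)]

Answer: ...OO...
...OO...
...OO...
...OO...
...OO...
...OO...
...OO...
...OO...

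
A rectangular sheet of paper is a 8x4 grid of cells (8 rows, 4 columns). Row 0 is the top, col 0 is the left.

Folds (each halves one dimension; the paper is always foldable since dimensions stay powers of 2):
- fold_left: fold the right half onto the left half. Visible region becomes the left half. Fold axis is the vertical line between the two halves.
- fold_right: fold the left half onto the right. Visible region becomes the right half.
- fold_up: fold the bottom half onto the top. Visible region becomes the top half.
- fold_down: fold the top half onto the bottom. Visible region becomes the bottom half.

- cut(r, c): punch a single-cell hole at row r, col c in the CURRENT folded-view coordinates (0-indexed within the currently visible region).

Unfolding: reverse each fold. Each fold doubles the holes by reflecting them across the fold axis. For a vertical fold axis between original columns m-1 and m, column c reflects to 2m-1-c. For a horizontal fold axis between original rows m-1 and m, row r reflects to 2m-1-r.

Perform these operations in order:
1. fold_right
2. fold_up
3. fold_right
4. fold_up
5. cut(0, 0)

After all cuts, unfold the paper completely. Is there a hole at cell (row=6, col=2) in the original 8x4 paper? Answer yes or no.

Answer: no

Derivation:
Op 1 fold_right: fold axis v@2; visible region now rows[0,8) x cols[2,4) = 8x2
Op 2 fold_up: fold axis h@4; visible region now rows[0,4) x cols[2,4) = 4x2
Op 3 fold_right: fold axis v@3; visible region now rows[0,4) x cols[3,4) = 4x1
Op 4 fold_up: fold axis h@2; visible region now rows[0,2) x cols[3,4) = 2x1
Op 5 cut(0, 0): punch at orig (0,3); cuts so far [(0, 3)]; region rows[0,2) x cols[3,4) = 2x1
Unfold 1 (reflect across h@2): 2 holes -> [(0, 3), (3, 3)]
Unfold 2 (reflect across v@3): 4 holes -> [(0, 2), (0, 3), (3, 2), (3, 3)]
Unfold 3 (reflect across h@4): 8 holes -> [(0, 2), (0, 3), (3, 2), (3, 3), (4, 2), (4, 3), (7, 2), (7, 3)]
Unfold 4 (reflect across v@2): 16 holes -> [(0, 0), (0, 1), (0, 2), (0, 3), (3, 0), (3, 1), (3, 2), (3, 3), (4, 0), (4, 1), (4, 2), (4, 3), (7, 0), (7, 1), (7, 2), (7, 3)]
Holes: [(0, 0), (0, 1), (0, 2), (0, 3), (3, 0), (3, 1), (3, 2), (3, 3), (4, 0), (4, 1), (4, 2), (4, 3), (7, 0), (7, 1), (7, 2), (7, 3)]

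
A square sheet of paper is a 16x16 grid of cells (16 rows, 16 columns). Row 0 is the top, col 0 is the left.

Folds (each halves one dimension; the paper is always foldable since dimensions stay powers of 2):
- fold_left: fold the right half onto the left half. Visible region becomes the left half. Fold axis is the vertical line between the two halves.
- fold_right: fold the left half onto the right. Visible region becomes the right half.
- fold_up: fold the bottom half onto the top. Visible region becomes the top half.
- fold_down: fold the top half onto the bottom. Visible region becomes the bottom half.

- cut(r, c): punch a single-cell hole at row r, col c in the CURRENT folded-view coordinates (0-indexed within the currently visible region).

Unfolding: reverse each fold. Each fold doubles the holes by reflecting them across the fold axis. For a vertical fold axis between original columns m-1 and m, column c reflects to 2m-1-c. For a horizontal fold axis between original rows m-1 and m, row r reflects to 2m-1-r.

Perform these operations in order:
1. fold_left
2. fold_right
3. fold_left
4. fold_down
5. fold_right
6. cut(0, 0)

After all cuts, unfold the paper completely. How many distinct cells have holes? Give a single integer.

Op 1 fold_left: fold axis v@8; visible region now rows[0,16) x cols[0,8) = 16x8
Op 2 fold_right: fold axis v@4; visible region now rows[0,16) x cols[4,8) = 16x4
Op 3 fold_left: fold axis v@6; visible region now rows[0,16) x cols[4,6) = 16x2
Op 4 fold_down: fold axis h@8; visible region now rows[8,16) x cols[4,6) = 8x2
Op 5 fold_right: fold axis v@5; visible region now rows[8,16) x cols[5,6) = 8x1
Op 6 cut(0, 0): punch at orig (8,5); cuts so far [(8, 5)]; region rows[8,16) x cols[5,6) = 8x1
Unfold 1 (reflect across v@5): 2 holes -> [(8, 4), (8, 5)]
Unfold 2 (reflect across h@8): 4 holes -> [(7, 4), (7, 5), (8, 4), (8, 5)]
Unfold 3 (reflect across v@6): 8 holes -> [(7, 4), (7, 5), (7, 6), (7, 7), (8, 4), (8, 5), (8, 6), (8, 7)]
Unfold 4 (reflect across v@4): 16 holes -> [(7, 0), (7, 1), (7, 2), (7, 3), (7, 4), (7, 5), (7, 6), (7, 7), (8, 0), (8, 1), (8, 2), (8, 3), (8, 4), (8, 5), (8, 6), (8, 7)]
Unfold 5 (reflect across v@8): 32 holes -> [(7, 0), (7, 1), (7, 2), (7, 3), (7, 4), (7, 5), (7, 6), (7, 7), (7, 8), (7, 9), (7, 10), (7, 11), (7, 12), (7, 13), (7, 14), (7, 15), (8, 0), (8, 1), (8, 2), (8, 3), (8, 4), (8, 5), (8, 6), (8, 7), (8, 8), (8, 9), (8, 10), (8, 11), (8, 12), (8, 13), (8, 14), (8, 15)]

Answer: 32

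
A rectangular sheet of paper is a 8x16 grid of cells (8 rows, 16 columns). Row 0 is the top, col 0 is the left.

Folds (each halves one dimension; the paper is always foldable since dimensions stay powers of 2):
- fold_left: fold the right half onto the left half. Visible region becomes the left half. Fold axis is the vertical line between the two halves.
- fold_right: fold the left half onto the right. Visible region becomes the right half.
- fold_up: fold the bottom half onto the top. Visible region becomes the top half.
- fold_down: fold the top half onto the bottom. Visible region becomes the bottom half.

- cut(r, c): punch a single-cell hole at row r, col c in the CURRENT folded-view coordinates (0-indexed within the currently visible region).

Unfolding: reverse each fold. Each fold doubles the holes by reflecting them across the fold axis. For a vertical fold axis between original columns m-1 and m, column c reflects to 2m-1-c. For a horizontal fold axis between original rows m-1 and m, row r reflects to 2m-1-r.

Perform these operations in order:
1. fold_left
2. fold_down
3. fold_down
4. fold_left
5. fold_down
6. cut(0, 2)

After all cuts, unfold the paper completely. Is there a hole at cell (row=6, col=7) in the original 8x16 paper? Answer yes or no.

Op 1 fold_left: fold axis v@8; visible region now rows[0,8) x cols[0,8) = 8x8
Op 2 fold_down: fold axis h@4; visible region now rows[4,8) x cols[0,8) = 4x8
Op 3 fold_down: fold axis h@6; visible region now rows[6,8) x cols[0,8) = 2x8
Op 4 fold_left: fold axis v@4; visible region now rows[6,8) x cols[0,4) = 2x4
Op 5 fold_down: fold axis h@7; visible region now rows[7,8) x cols[0,4) = 1x4
Op 6 cut(0, 2): punch at orig (7,2); cuts so far [(7, 2)]; region rows[7,8) x cols[0,4) = 1x4
Unfold 1 (reflect across h@7): 2 holes -> [(6, 2), (7, 2)]
Unfold 2 (reflect across v@4): 4 holes -> [(6, 2), (6, 5), (7, 2), (7, 5)]
Unfold 3 (reflect across h@6): 8 holes -> [(4, 2), (4, 5), (5, 2), (5, 5), (6, 2), (6, 5), (7, 2), (7, 5)]
Unfold 4 (reflect across h@4): 16 holes -> [(0, 2), (0, 5), (1, 2), (1, 5), (2, 2), (2, 5), (3, 2), (3, 5), (4, 2), (4, 5), (5, 2), (5, 5), (6, 2), (6, 5), (7, 2), (7, 5)]
Unfold 5 (reflect across v@8): 32 holes -> [(0, 2), (0, 5), (0, 10), (0, 13), (1, 2), (1, 5), (1, 10), (1, 13), (2, 2), (2, 5), (2, 10), (2, 13), (3, 2), (3, 5), (3, 10), (3, 13), (4, 2), (4, 5), (4, 10), (4, 13), (5, 2), (5, 5), (5, 10), (5, 13), (6, 2), (6, 5), (6, 10), (6, 13), (7, 2), (7, 5), (7, 10), (7, 13)]
Holes: [(0, 2), (0, 5), (0, 10), (0, 13), (1, 2), (1, 5), (1, 10), (1, 13), (2, 2), (2, 5), (2, 10), (2, 13), (3, 2), (3, 5), (3, 10), (3, 13), (4, 2), (4, 5), (4, 10), (4, 13), (5, 2), (5, 5), (5, 10), (5, 13), (6, 2), (6, 5), (6, 10), (6, 13), (7, 2), (7, 5), (7, 10), (7, 13)]

Answer: no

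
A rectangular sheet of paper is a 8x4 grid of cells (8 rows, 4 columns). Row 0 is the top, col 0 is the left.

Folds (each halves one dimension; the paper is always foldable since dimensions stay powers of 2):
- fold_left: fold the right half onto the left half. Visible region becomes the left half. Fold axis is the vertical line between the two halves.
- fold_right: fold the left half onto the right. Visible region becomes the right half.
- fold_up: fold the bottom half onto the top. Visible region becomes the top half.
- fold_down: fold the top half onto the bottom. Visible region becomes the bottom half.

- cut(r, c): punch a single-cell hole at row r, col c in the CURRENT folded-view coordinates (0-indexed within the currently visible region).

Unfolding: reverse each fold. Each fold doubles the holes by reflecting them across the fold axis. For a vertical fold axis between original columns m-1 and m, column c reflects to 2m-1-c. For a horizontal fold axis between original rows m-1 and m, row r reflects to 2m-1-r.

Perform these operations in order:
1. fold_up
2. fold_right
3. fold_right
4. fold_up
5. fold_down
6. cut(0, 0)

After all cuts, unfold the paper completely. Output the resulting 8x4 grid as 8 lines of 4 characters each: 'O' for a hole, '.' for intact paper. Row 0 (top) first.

Op 1 fold_up: fold axis h@4; visible region now rows[0,4) x cols[0,4) = 4x4
Op 2 fold_right: fold axis v@2; visible region now rows[0,4) x cols[2,4) = 4x2
Op 3 fold_right: fold axis v@3; visible region now rows[0,4) x cols[3,4) = 4x1
Op 4 fold_up: fold axis h@2; visible region now rows[0,2) x cols[3,4) = 2x1
Op 5 fold_down: fold axis h@1; visible region now rows[1,2) x cols[3,4) = 1x1
Op 6 cut(0, 0): punch at orig (1,3); cuts so far [(1, 3)]; region rows[1,2) x cols[3,4) = 1x1
Unfold 1 (reflect across h@1): 2 holes -> [(0, 3), (1, 3)]
Unfold 2 (reflect across h@2): 4 holes -> [(0, 3), (1, 3), (2, 3), (3, 3)]
Unfold 3 (reflect across v@3): 8 holes -> [(0, 2), (0, 3), (1, 2), (1, 3), (2, 2), (2, 3), (3, 2), (3, 3)]
Unfold 4 (reflect across v@2): 16 holes -> [(0, 0), (0, 1), (0, 2), (0, 3), (1, 0), (1, 1), (1, 2), (1, 3), (2, 0), (2, 1), (2, 2), (2, 3), (3, 0), (3, 1), (3, 2), (3, 3)]
Unfold 5 (reflect across h@4): 32 holes -> [(0, 0), (0, 1), (0, 2), (0, 3), (1, 0), (1, 1), (1, 2), (1, 3), (2, 0), (2, 1), (2, 2), (2, 3), (3, 0), (3, 1), (3, 2), (3, 3), (4, 0), (4, 1), (4, 2), (4, 3), (5, 0), (5, 1), (5, 2), (5, 3), (6, 0), (6, 1), (6, 2), (6, 3), (7, 0), (7, 1), (7, 2), (7, 3)]

Answer: OOOO
OOOO
OOOO
OOOO
OOOO
OOOO
OOOO
OOOO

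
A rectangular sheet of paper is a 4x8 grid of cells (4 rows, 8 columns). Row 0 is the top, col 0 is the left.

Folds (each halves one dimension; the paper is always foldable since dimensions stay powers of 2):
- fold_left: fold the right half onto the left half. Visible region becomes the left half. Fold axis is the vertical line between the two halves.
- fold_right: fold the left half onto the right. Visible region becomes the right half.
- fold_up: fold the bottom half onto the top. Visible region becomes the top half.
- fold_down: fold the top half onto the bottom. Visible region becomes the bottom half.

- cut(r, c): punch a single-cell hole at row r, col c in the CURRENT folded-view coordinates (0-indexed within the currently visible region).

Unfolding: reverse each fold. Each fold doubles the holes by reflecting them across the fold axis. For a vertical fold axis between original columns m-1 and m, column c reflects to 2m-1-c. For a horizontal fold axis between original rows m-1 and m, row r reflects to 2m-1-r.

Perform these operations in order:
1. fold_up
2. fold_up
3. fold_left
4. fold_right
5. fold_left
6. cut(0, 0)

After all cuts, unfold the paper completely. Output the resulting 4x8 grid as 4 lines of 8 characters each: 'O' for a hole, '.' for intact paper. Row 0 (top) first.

Op 1 fold_up: fold axis h@2; visible region now rows[0,2) x cols[0,8) = 2x8
Op 2 fold_up: fold axis h@1; visible region now rows[0,1) x cols[0,8) = 1x8
Op 3 fold_left: fold axis v@4; visible region now rows[0,1) x cols[0,4) = 1x4
Op 4 fold_right: fold axis v@2; visible region now rows[0,1) x cols[2,4) = 1x2
Op 5 fold_left: fold axis v@3; visible region now rows[0,1) x cols[2,3) = 1x1
Op 6 cut(0, 0): punch at orig (0,2); cuts so far [(0, 2)]; region rows[0,1) x cols[2,3) = 1x1
Unfold 1 (reflect across v@3): 2 holes -> [(0, 2), (0, 3)]
Unfold 2 (reflect across v@2): 4 holes -> [(0, 0), (0, 1), (0, 2), (0, 3)]
Unfold 3 (reflect across v@4): 8 holes -> [(0, 0), (0, 1), (0, 2), (0, 3), (0, 4), (0, 5), (0, 6), (0, 7)]
Unfold 4 (reflect across h@1): 16 holes -> [(0, 0), (0, 1), (0, 2), (0, 3), (0, 4), (0, 5), (0, 6), (0, 7), (1, 0), (1, 1), (1, 2), (1, 3), (1, 4), (1, 5), (1, 6), (1, 7)]
Unfold 5 (reflect across h@2): 32 holes -> [(0, 0), (0, 1), (0, 2), (0, 3), (0, 4), (0, 5), (0, 6), (0, 7), (1, 0), (1, 1), (1, 2), (1, 3), (1, 4), (1, 5), (1, 6), (1, 7), (2, 0), (2, 1), (2, 2), (2, 3), (2, 4), (2, 5), (2, 6), (2, 7), (3, 0), (3, 1), (3, 2), (3, 3), (3, 4), (3, 5), (3, 6), (3, 7)]

Answer: OOOOOOOO
OOOOOOOO
OOOOOOOO
OOOOOOOO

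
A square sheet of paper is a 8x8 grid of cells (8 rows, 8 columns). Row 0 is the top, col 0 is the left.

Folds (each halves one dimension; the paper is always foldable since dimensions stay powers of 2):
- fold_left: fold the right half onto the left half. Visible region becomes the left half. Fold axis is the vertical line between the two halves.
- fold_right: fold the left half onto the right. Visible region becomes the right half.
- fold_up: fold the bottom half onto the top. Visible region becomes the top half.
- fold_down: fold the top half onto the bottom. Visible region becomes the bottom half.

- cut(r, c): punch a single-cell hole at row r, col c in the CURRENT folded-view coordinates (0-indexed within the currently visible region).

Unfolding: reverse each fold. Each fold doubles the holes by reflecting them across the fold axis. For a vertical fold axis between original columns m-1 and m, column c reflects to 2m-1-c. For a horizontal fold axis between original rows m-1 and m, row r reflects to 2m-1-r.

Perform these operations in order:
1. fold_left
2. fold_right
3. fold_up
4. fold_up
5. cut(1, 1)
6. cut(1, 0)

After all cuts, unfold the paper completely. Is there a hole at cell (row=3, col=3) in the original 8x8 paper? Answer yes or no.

Op 1 fold_left: fold axis v@4; visible region now rows[0,8) x cols[0,4) = 8x4
Op 2 fold_right: fold axis v@2; visible region now rows[0,8) x cols[2,4) = 8x2
Op 3 fold_up: fold axis h@4; visible region now rows[0,4) x cols[2,4) = 4x2
Op 4 fold_up: fold axis h@2; visible region now rows[0,2) x cols[2,4) = 2x2
Op 5 cut(1, 1): punch at orig (1,3); cuts so far [(1, 3)]; region rows[0,2) x cols[2,4) = 2x2
Op 6 cut(1, 0): punch at orig (1,2); cuts so far [(1, 2), (1, 3)]; region rows[0,2) x cols[2,4) = 2x2
Unfold 1 (reflect across h@2): 4 holes -> [(1, 2), (1, 3), (2, 2), (2, 3)]
Unfold 2 (reflect across h@4): 8 holes -> [(1, 2), (1, 3), (2, 2), (2, 3), (5, 2), (5, 3), (6, 2), (6, 3)]
Unfold 3 (reflect across v@2): 16 holes -> [(1, 0), (1, 1), (1, 2), (1, 3), (2, 0), (2, 1), (2, 2), (2, 3), (5, 0), (5, 1), (5, 2), (5, 3), (6, 0), (6, 1), (6, 2), (6, 3)]
Unfold 4 (reflect across v@4): 32 holes -> [(1, 0), (1, 1), (1, 2), (1, 3), (1, 4), (1, 5), (1, 6), (1, 7), (2, 0), (2, 1), (2, 2), (2, 3), (2, 4), (2, 5), (2, 6), (2, 7), (5, 0), (5, 1), (5, 2), (5, 3), (5, 4), (5, 5), (5, 6), (5, 7), (6, 0), (6, 1), (6, 2), (6, 3), (6, 4), (6, 5), (6, 6), (6, 7)]
Holes: [(1, 0), (1, 1), (1, 2), (1, 3), (1, 4), (1, 5), (1, 6), (1, 7), (2, 0), (2, 1), (2, 2), (2, 3), (2, 4), (2, 5), (2, 6), (2, 7), (5, 0), (5, 1), (5, 2), (5, 3), (5, 4), (5, 5), (5, 6), (5, 7), (6, 0), (6, 1), (6, 2), (6, 3), (6, 4), (6, 5), (6, 6), (6, 7)]

Answer: no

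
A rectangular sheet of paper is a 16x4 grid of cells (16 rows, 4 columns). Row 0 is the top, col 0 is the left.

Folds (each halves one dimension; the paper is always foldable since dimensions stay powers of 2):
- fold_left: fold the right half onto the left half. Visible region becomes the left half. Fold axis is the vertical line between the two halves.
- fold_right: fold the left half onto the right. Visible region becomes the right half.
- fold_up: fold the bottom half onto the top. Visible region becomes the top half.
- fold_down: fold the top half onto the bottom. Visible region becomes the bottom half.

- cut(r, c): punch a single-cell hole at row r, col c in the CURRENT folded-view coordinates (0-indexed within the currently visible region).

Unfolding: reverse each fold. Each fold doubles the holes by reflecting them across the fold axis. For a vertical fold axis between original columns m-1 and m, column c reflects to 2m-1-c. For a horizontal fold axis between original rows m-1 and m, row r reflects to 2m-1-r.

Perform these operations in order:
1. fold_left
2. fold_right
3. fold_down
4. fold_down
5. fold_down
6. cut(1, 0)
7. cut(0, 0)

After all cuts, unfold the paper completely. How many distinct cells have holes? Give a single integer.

Answer: 64

Derivation:
Op 1 fold_left: fold axis v@2; visible region now rows[0,16) x cols[0,2) = 16x2
Op 2 fold_right: fold axis v@1; visible region now rows[0,16) x cols[1,2) = 16x1
Op 3 fold_down: fold axis h@8; visible region now rows[8,16) x cols[1,2) = 8x1
Op 4 fold_down: fold axis h@12; visible region now rows[12,16) x cols[1,2) = 4x1
Op 5 fold_down: fold axis h@14; visible region now rows[14,16) x cols[1,2) = 2x1
Op 6 cut(1, 0): punch at orig (15,1); cuts so far [(15, 1)]; region rows[14,16) x cols[1,2) = 2x1
Op 7 cut(0, 0): punch at orig (14,1); cuts so far [(14, 1), (15, 1)]; region rows[14,16) x cols[1,2) = 2x1
Unfold 1 (reflect across h@14): 4 holes -> [(12, 1), (13, 1), (14, 1), (15, 1)]
Unfold 2 (reflect across h@12): 8 holes -> [(8, 1), (9, 1), (10, 1), (11, 1), (12, 1), (13, 1), (14, 1), (15, 1)]
Unfold 3 (reflect across h@8): 16 holes -> [(0, 1), (1, 1), (2, 1), (3, 1), (4, 1), (5, 1), (6, 1), (7, 1), (8, 1), (9, 1), (10, 1), (11, 1), (12, 1), (13, 1), (14, 1), (15, 1)]
Unfold 4 (reflect across v@1): 32 holes -> [(0, 0), (0, 1), (1, 0), (1, 1), (2, 0), (2, 1), (3, 0), (3, 1), (4, 0), (4, 1), (5, 0), (5, 1), (6, 0), (6, 1), (7, 0), (7, 1), (8, 0), (8, 1), (9, 0), (9, 1), (10, 0), (10, 1), (11, 0), (11, 1), (12, 0), (12, 1), (13, 0), (13, 1), (14, 0), (14, 1), (15, 0), (15, 1)]
Unfold 5 (reflect across v@2): 64 holes -> [(0, 0), (0, 1), (0, 2), (0, 3), (1, 0), (1, 1), (1, 2), (1, 3), (2, 0), (2, 1), (2, 2), (2, 3), (3, 0), (3, 1), (3, 2), (3, 3), (4, 0), (4, 1), (4, 2), (4, 3), (5, 0), (5, 1), (5, 2), (5, 3), (6, 0), (6, 1), (6, 2), (6, 3), (7, 0), (7, 1), (7, 2), (7, 3), (8, 0), (8, 1), (8, 2), (8, 3), (9, 0), (9, 1), (9, 2), (9, 3), (10, 0), (10, 1), (10, 2), (10, 3), (11, 0), (11, 1), (11, 2), (11, 3), (12, 0), (12, 1), (12, 2), (12, 3), (13, 0), (13, 1), (13, 2), (13, 3), (14, 0), (14, 1), (14, 2), (14, 3), (15, 0), (15, 1), (15, 2), (15, 3)]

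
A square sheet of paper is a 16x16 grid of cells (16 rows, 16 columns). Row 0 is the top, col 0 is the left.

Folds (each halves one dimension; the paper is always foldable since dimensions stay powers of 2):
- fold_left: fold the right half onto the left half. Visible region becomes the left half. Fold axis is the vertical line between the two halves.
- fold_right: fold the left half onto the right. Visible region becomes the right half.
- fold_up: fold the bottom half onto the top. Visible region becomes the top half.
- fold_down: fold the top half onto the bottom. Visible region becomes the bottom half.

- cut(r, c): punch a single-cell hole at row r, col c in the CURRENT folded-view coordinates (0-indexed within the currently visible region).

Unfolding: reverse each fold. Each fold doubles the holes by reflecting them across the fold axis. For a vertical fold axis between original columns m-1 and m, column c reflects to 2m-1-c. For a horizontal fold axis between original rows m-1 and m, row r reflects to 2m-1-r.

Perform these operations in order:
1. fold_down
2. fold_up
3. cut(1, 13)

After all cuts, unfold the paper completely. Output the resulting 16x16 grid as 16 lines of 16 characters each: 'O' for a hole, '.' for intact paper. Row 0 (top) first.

Op 1 fold_down: fold axis h@8; visible region now rows[8,16) x cols[0,16) = 8x16
Op 2 fold_up: fold axis h@12; visible region now rows[8,12) x cols[0,16) = 4x16
Op 3 cut(1, 13): punch at orig (9,13); cuts so far [(9, 13)]; region rows[8,12) x cols[0,16) = 4x16
Unfold 1 (reflect across h@12): 2 holes -> [(9, 13), (14, 13)]
Unfold 2 (reflect across h@8): 4 holes -> [(1, 13), (6, 13), (9, 13), (14, 13)]

Answer: ................
.............O..
................
................
................
................
.............O..
................
................
.............O..
................
................
................
................
.............O..
................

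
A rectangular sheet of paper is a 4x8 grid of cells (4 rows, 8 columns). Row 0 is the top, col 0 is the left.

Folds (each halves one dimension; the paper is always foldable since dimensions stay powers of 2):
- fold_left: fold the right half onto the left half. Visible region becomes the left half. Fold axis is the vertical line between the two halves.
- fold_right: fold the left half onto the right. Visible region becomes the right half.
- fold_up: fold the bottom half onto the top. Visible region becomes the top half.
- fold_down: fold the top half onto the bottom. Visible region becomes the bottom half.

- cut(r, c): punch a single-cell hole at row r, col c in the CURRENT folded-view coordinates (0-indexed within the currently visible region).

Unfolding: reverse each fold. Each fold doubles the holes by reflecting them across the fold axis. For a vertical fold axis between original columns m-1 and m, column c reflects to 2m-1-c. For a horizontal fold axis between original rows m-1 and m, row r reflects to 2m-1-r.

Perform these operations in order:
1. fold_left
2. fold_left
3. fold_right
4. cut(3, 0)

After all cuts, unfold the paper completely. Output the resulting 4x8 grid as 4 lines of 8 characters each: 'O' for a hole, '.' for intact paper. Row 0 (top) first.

Answer: ........
........
........
OOOOOOOO

Derivation:
Op 1 fold_left: fold axis v@4; visible region now rows[0,4) x cols[0,4) = 4x4
Op 2 fold_left: fold axis v@2; visible region now rows[0,4) x cols[0,2) = 4x2
Op 3 fold_right: fold axis v@1; visible region now rows[0,4) x cols[1,2) = 4x1
Op 4 cut(3, 0): punch at orig (3,1); cuts so far [(3, 1)]; region rows[0,4) x cols[1,2) = 4x1
Unfold 1 (reflect across v@1): 2 holes -> [(3, 0), (3, 1)]
Unfold 2 (reflect across v@2): 4 holes -> [(3, 0), (3, 1), (3, 2), (3, 3)]
Unfold 3 (reflect across v@4): 8 holes -> [(3, 0), (3, 1), (3, 2), (3, 3), (3, 4), (3, 5), (3, 6), (3, 7)]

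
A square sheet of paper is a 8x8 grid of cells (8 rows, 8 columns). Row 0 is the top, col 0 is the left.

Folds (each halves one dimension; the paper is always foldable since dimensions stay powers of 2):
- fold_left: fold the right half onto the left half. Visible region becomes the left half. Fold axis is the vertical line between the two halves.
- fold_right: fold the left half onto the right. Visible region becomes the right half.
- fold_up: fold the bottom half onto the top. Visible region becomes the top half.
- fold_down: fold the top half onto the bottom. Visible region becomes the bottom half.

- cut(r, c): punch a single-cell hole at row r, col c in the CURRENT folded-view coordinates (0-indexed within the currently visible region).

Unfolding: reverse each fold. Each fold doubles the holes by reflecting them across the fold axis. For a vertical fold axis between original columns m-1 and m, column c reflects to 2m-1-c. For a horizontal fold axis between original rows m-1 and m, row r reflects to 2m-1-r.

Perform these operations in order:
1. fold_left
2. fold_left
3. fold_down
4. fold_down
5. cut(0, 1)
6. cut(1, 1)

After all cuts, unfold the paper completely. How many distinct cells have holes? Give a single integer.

Answer: 32

Derivation:
Op 1 fold_left: fold axis v@4; visible region now rows[0,8) x cols[0,4) = 8x4
Op 2 fold_left: fold axis v@2; visible region now rows[0,8) x cols[0,2) = 8x2
Op 3 fold_down: fold axis h@4; visible region now rows[4,8) x cols[0,2) = 4x2
Op 4 fold_down: fold axis h@6; visible region now rows[6,8) x cols[0,2) = 2x2
Op 5 cut(0, 1): punch at orig (6,1); cuts so far [(6, 1)]; region rows[6,8) x cols[0,2) = 2x2
Op 6 cut(1, 1): punch at orig (7,1); cuts so far [(6, 1), (7, 1)]; region rows[6,8) x cols[0,2) = 2x2
Unfold 1 (reflect across h@6): 4 holes -> [(4, 1), (5, 1), (6, 1), (7, 1)]
Unfold 2 (reflect across h@4): 8 holes -> [(0, 1), (1, 1), (2, 1), (3, 1), (4, 1), (5, 1), (6, 1), (7, 1)]
Unfold 3 (reflect across v@2): 16 holes -> [(0, 1), (0, 2), (1, 1), (1, 2), (2, 1), (2, 2), (3, 1), (3, 2), (4, 1), (4, 2), (5, 1), (5, 2), (6, 1), (6, 2), (7, 1), (7, 2)]
Unfold 4 (reflect across v@4): 32 holes -> [(0, 1), (0, 2), (0, 5), (0, 6), (1, 1), (1, 2), (1, 5), (1, 6), (2, 1), (2, 2), (2, 5), (2, 6), (3, 1), (3, 2), (3, 5), (3, 6), (4, 1), (4, 2), (4, 5), (4, 6), (5, 1), (5, 2), (5, 5), (5, 6), (6, 1), (6, 2), (6, 5), (6, 6), (7, 1), (7, 2), (7, 5), (7, 6)]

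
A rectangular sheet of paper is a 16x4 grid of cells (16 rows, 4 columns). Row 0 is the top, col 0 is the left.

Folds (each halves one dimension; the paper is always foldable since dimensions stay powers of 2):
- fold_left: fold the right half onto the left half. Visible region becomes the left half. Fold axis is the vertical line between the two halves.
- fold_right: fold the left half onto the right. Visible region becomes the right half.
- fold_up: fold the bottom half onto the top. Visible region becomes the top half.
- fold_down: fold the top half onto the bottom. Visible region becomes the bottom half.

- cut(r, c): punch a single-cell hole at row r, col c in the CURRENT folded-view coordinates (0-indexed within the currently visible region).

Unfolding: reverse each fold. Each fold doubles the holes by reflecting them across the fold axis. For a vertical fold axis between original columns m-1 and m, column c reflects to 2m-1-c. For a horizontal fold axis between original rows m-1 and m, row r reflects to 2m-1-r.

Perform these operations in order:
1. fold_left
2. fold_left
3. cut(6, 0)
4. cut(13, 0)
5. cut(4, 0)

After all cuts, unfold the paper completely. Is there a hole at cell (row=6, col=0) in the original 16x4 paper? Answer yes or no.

Op 1 fold_left: fold axis v@2; visible region now rows[0,16) x cols[0,2) = 16x2
Op 2 fold_left: fold axis v@1; visible region now rows[0,16) x cols[0,1) = 16x1
Op 3 cut(6, 0): punch at orig (6,0); cuts so far [(6, 0)]; region rows[0,16) x cols[0,1) = 16x1
Op 4 cut(13, 0): punch at orig (13,0); cuts so far [(6, 0), (13, 0)]; region rows[0,16) x cols[0,1) = 16x1
Op 5 cut(4, 0): punch at orig (4,0); cuts so far [(4, 0), (6, 0), (13, 0)]; region rows[0,16) x cols[0,1) = 16x1
Unfold 1 (reflect across v@1): 6 holes -> [(4, 0), (4, 1), (6, 0), (6, 1), (13, 0), (13, 1)]
Unfold 2 (reflect across v@2): 12 holes -> [(4, 0), (4, 1), (4, 2), (4, 3), (6, 0), (6, 1), (6, 2), (6, 3), (13, 0), (13, 1), (13, 2), (13, 3)]
Holes: [(4, 0), (4, 1), (4, 2), (4, 3), (6, 0), (6, 1), (6, 2), (6, 3), (13, 0), (13, 1), (13, 2), (13, 3)]

Answer: yes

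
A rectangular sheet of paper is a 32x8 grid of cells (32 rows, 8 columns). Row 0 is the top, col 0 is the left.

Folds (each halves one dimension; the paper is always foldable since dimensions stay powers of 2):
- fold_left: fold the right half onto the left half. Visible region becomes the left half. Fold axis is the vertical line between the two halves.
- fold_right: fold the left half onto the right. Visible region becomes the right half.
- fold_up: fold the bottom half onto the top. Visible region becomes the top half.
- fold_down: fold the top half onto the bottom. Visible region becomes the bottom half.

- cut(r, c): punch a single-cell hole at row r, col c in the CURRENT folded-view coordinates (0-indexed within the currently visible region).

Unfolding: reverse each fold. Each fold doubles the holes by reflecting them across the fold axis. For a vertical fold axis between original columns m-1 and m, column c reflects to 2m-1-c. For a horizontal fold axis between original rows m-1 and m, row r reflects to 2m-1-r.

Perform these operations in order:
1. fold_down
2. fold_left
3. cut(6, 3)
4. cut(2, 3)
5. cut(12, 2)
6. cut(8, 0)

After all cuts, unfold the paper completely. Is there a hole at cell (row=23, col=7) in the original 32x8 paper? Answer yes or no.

Op 1 fold_down: fold axis h@16; visible region now rows[16,32) x cols[0,8) = 16x8
Op 2 fold_left: fold axis v@4; visible region now rows[16,32) x cols[0,4) = 16x4
Op 3 cut(6, 3): punch at orig (22,3); cuts so far [(22, 3)]; region rows[16,32) x cols[0,4) = 16x4
Op 4 cut(2, 3): punch at orig (18,3); cuts so far [(18, 3), (22, 3)]; region rows[16,32) x cols[0,4) = 16x4
Op 5 cut(12, 2): punch at orig (28,2); cuts so far [(18, 3), (22, 3), (28, 2)]; region rows[16,32) x cols[0,4) = 16x4
Op 6 cut(8, 0): punch at orig (24,0); cuts so far [(18, 3), (22, 3), (24, 0), (28, 2)]; region rows[16,32) x cols[0,4) = 16x4
Unfold 1 (reflect across v@4): 8 holes -> [(18, 3), (18, 4), (22, 3), (22, 4), (24, 0), (24, 7), (28, 2), (28, 5)]
Unfold 2 (reflect across h@16): 16 holes -> [(3, 2), (3, 5), (7, 0), (7, 7), (9, 3), (9, 4), (13, 3), (13, 4), (18, 3), (18, 4), (22, 3), (22, 4), (24, 0), (24, 7), (28, 2), (28, 5)]
Holes: [(3, 2), (3, 5), (7, 0), (7, 7), (9, 3), (9, 4), (13, 3), (13, 4), (18, 3), (18, 4), (22, 3), (22, 4), (24, 0), (24, 7), (28, 2), (28, 5)]

Answer: no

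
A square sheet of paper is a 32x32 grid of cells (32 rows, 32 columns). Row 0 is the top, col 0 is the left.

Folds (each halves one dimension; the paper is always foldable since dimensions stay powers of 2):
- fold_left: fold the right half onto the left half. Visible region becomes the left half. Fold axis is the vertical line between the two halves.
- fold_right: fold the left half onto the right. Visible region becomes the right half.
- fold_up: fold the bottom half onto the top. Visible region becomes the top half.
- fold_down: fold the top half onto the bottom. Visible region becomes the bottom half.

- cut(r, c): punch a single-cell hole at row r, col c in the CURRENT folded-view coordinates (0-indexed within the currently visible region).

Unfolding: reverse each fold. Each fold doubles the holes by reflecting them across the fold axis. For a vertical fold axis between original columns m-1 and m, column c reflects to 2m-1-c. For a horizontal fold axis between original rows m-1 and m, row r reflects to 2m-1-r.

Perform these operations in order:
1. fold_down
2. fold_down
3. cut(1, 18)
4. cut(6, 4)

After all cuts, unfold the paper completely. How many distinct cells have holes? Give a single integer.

Op 1 fold_down: fold axis h@16; visible region now rows[16,32) x cols[0,32) = 16x32
Op 2 fold_down: fold axis h@24; visible region now rows[24,32) x cols[0,32) = 8x32
Op 3 cut(1, 18): punch at orig (25,18); cuts so far [(25, 18)]; region rows[24,32) x cols[0,32) = 8x32
Op 4 cut(6, 4): punch at orig (30,4); cuts so far [(25, 18), (30, 4)]; region rows[24,32) x cols[0,32) = 8x32
Unfold 1 (reflect across h@24): 4 holes -> [(17, 4), (22, 18), (25, 18), (30, 4)]
Unfold 2 (reflect across h@16): 8 holes -> [(1, 4), (6, 18), (9, 18), (14, 4), (17, 4), (22, 18), (25, 18), (30, 4)]

Answer: 8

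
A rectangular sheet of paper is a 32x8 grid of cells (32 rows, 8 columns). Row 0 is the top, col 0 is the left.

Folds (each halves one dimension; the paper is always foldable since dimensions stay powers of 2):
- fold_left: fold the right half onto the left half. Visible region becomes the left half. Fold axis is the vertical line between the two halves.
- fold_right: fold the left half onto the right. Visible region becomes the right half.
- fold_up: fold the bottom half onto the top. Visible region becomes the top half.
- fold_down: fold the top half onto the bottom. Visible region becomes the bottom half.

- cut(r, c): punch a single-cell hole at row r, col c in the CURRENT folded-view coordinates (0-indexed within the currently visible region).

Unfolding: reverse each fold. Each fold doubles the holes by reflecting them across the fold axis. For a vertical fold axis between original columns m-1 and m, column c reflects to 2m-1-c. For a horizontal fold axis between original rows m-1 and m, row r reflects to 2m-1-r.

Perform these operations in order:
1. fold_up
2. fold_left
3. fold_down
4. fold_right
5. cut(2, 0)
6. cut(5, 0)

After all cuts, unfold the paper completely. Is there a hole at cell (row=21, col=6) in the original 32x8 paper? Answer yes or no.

Answer: yes

Derivation:
Op 1 fold_up: fold axis h@16; visible region now rows[0,16) x cols[0,8) = 16x8
Op 2 fold_left: fold axis v@4; visible region now rows[0,16) x cols[0,4) = 16x4
Op 3 fold_down: fold axis h@8; visible region now rows[8,16) x cols[0,4) = 8x4
Op 4 fold_right: fold axis v@2; visible region now rows[8,16) x cols[2,4) = 8x2
Op 5 cut(2, 0): punch at orig (10,2); cuts so far [(10, 2)]; region rows[8,16) x cols[2,4) = 8x2
Op 6 cut(5, 0): punch at orig (13,2); cuts so far [(10, 2), (13, 2)]; region rows[8,16) x cols[2,4) = 8x2
Unfold 1 (reflect across v@2): 4 holes -> [(10, 1), (10, 2), (13, 1), (13, 2)]
Unfold 2 (reflect across h@8): 8 holes -> [(2, 1), (2, 2), (5, 1), (5, 2), (10, 1), (10, 2), (13, 1), (13, 2)]
Unfold 3 (reflect across v@4): 16 holes -> [(2, 1), (2, 2), (2, 5), (2, 6), (5, 1), (5, 2), (5, 5), (5, 6), (10, 1), (10, 2), (10, 5), (10, 6), (13, 1), (13, 2), (13, 5), (13, 6)]
Unfold 4 (reflect across h@16): 32 holes -> [(2, 1), (2, 2), (2, 5), (2, 6), (5, 1), (5, 2), (5, 5), (5, 6), (10, 1), (10, 2), (10, 5), (10, 6), (13, 1), (13, 2), (13, 5), (13, 6), (18, 1), (18, 2), (18, 5), (18, 6), (21, 1), (21, 2), (21, 5), (21, 6), (26, 1), (26, 2), (26, 5), (26, 6), (29, 1), (29, 2), (29, 5), (29, 6)]
Holes: [(2, 1), (2, 2), (2, 5), (2, 6), (5, 1), (5, 2), (5, 5), (5, 6), (10, 1), (10, 2), (10, 5), (10, 6), (13, 1), (13, 2), (13, 5), (13, 6), (18, 1), (18, 2), (18, 5), (18, 6), (21, 1), (21, 2), (21, 5), (21, 6), (26, 1), (26, 2), (26, 5), (26, 6), (29, 1), (29, 2), (29, 5), (29, 6)]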